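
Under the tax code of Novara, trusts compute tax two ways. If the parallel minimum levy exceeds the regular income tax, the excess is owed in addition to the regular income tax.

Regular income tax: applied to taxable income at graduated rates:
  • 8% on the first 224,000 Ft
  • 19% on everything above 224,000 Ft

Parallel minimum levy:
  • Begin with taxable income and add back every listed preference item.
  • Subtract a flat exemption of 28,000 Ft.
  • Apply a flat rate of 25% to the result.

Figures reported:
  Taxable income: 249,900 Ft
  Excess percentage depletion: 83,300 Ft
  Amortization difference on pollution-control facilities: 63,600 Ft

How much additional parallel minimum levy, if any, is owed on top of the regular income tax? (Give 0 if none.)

69,359 Ft

Parallel minimum levy:
  Adjusted income: 249,900 Ft + 83,300 Ft + 63,600 Ft = 396,800 Ft
  Less exemption 28,000 Ft → base 368,800 Ft
  368,800 Ft × 25% = 92,200 Ft

Regular income tax:
  224,000 Ft × 8% = 17,920 Ft
  25,900 Ft × 19% = 4,921 Ft
  → 22,841 Ft

Excess of parallel minimum levy over regular income tax: 92,200 Ft − 22,841 Ft = 69,359 Ft.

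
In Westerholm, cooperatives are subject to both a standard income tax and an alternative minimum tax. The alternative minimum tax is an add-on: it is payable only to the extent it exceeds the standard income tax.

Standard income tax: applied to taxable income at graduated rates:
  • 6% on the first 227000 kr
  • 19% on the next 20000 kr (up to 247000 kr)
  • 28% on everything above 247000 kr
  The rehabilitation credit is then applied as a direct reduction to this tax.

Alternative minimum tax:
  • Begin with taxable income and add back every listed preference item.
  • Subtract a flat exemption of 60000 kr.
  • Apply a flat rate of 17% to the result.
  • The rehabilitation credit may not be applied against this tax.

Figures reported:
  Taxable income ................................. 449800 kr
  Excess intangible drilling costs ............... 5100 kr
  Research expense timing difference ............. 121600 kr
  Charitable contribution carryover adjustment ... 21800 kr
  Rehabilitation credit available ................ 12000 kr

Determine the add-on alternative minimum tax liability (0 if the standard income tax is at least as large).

29307 kr

Standard income tax:
  227000 kr × 6% = 13620 kr
  20000 kr × 19% = 3800 kr
  202800 kr × 28% = 56784 kr
  → 74204 kr
  Less rehabilitation credit 12000 kr → 62204 kr

Alternative minimum tax:
  Adjusted income: 449800 kr + 5100 kr + 121600 kr + 21800 kr = 598300 kr
  Less exemption 60000 kr → base 538300 kr
  538300 kr × 17% = 91511 kr

Excess of alternative minimum tax over standard income tax: 91511 kr − 62204 kr = 29307 kr.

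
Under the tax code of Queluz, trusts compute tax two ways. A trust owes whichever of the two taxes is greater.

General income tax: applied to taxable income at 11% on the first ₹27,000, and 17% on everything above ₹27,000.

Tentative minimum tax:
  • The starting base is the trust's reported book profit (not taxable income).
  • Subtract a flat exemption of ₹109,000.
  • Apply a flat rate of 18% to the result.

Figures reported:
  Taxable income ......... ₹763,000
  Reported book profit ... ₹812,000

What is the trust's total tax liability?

Tentative minimum tax:
  Base (reported book profit): ₹812,000
  Less exemption ₹109,000 → base ₹703,000
  ₹703,000 × 18% = ₹126,540

General income tax:
  ₹27,000 × 11% = ₹2,970
  ₹736,000 × 17% = ₹125,120
  → ₹128,090

₹128,090 > ₹126,540, so the general income tax governs.

₹128,090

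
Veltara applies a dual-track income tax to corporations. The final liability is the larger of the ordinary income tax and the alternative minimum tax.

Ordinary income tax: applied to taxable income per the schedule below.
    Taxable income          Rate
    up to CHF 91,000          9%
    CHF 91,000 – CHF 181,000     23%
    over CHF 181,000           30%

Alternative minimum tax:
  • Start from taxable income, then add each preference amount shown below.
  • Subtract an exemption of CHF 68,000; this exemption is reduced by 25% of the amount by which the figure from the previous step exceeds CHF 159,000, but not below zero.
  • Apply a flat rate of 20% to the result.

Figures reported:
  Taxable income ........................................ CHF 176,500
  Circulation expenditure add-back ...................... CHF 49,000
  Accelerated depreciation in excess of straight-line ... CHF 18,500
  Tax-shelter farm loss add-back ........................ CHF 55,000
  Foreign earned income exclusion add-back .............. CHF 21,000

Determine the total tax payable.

CHF 58,450

Alternative minimum tax:
  Adjusted income: CHF 176,500 + CHF 49,000 + CHF 18,500 + CHF 55,000 + CHF 21,000 = CHF 320,000
  Exemption: CHF 68,000 − 25% × (CHF 320,000 − CHF 159,000) = CHF 68,000 − CHF 40,250 = CHF 27,750
  Base: CHF 320,000 − CHF 27,750 = CHF 292,250
  CHF 292,250 × 20% = CHF 58,450

Ordinary income tax:
  CHF 91,000 × 9% = CHF 8,190
  CHF 85,500 × 23% = CHF 19,665
  → CHF 27,855

CHF 58,450 > CHF 27,855, so the alternative minimum tax is the binding amount.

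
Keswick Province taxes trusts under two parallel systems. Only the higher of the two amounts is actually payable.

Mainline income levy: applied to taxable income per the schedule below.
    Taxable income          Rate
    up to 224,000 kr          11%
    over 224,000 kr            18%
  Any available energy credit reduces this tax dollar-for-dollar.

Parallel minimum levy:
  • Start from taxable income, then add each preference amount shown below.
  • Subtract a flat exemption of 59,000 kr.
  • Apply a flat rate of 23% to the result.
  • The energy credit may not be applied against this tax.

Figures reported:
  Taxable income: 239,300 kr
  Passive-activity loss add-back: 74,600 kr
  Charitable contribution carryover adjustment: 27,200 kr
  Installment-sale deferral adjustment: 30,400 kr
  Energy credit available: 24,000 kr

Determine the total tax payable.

Parallel minimum levy:
  Adjusted income: 239,300 kr + 74,600 kr + 27,200 kr + 30,400 kr = 371,500 kr
  Less exemption 59,000 kr → base 312,500 kr
  312,500 kr × 23% = 71,875 kr

Mainline income levy:
  224,000 kr × 11% = 24,640 kr
  15,300 kr × 18% = 2,754 kr
  → 27,394 kr
  Less energy credit 24,000 kr → 3,394 kr

71,875 kr > 3,394 kr, so the parallel minimum levy is the binding amount.

71,875 kr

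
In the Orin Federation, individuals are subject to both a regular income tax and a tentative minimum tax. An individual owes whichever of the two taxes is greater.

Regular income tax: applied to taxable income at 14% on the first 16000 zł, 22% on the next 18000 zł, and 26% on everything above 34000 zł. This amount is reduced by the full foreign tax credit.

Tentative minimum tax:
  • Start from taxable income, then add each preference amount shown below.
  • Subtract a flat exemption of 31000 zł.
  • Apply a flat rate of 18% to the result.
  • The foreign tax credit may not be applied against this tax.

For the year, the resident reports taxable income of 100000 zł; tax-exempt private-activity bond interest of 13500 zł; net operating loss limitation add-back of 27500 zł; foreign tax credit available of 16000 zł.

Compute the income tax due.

19800 zł

Tentative minimum tax:
  Adjusted income: 100000 zł + 13500 zł + 27500 zł = 141000 zł
  Less exemption 31000 zł → base 110000 zł
  110000 zł × 18% = 19800 zł

Regular income tax:
  16000 zł × 14% = 2240 zł
  18000 zł × 22% = 3960 zł
  66000 zł × 26% = 17160 zł
  → 23360 zł
  Less foreign tax credit 16000 zł → 7360 zł

19800 zł > 7360 zł, so the tentative minimum tax is the binding amount.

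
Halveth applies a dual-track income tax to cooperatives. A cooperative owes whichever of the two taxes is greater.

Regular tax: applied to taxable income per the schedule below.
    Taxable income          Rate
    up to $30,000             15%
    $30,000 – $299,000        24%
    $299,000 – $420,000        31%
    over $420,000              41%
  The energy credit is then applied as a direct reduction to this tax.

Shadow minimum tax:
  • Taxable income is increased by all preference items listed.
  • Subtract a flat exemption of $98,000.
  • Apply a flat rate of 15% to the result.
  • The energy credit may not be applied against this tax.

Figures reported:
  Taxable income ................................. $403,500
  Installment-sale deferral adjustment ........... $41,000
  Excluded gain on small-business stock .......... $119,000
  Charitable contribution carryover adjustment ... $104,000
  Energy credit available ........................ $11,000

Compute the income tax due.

Shadow minimum tax:
  Adjusted income: $403,500 + $41,000 + $119,000 + $104,000 = $667,500
  Less exemption $98,000 → base $569,500
  $569,500 × 15% = $85,425

Regular tax:
  $30,000 × 15% = $4,500
  $269,000 × 24% = $64,560
  $104,500 × 31% = $32,395
  → $101,455
  Less energy credit $11,000 → $90,455

$90,455 > $85,425, so the regular tax governs.

$90,455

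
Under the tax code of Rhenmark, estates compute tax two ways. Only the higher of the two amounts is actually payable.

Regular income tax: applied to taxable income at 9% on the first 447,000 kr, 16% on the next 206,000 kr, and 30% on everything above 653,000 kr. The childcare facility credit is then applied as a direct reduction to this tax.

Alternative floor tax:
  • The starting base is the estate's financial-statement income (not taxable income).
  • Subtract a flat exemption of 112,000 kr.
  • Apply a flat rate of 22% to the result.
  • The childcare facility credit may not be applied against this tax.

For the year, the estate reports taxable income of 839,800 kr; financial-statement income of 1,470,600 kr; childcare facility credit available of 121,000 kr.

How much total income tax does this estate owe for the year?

Regular income tax:
  447,000 kr × 9% = 40,230 kr
  206,000 kr × 16% = 32,960 kr
  186,800 kr × 30% = 56,040 kr
  → 129,230 kr
  Less childcare facility credit 121,000 kr → 8,230 kr

Alternative floor tax:
  Base (financial-statement income): 1,470,600 kr
  Less exemption 112,000 kr → base 1,358,600 kr
  1,358,600 kr × 22% = 298,892 kr

298,892 kr > 8,230 kr, so the alternative floor tax is the binding amount.

298,892 kr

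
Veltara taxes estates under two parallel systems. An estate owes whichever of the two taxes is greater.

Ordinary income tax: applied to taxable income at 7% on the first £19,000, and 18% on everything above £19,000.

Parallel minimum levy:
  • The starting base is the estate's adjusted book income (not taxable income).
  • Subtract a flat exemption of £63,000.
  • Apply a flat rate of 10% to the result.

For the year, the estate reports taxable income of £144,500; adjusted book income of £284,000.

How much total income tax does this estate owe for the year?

Parallel minimum levy:
  Base (adjusted book income): £284,000
  Less exemption £63,000 → base £221,000
  £221,000 × 10% = £22,100

Ordinary income tax:
  £19,000 × 7% = £1,330
  £125,500 × 18% = £22,590
  → £23,920

£23,920 > £22,100, so the ordinary income tax governs.

£23,920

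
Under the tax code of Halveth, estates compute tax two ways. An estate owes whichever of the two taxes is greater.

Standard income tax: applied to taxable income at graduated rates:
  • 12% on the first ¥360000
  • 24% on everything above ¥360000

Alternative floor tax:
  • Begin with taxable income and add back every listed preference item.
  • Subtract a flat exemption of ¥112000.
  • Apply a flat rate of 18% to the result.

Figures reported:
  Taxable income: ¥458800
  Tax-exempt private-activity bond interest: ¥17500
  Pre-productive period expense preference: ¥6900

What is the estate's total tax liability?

¥66912

Alternative floor tax:
  Adjusted income: ¥458800 + ¥17500 + ¥6900 = ¥483200
  Less exemption ¥112000 → base ¥371200
  ¥371200 × 18% = ¥66816

Standard income tax:
  ¥360000 × 12% = ¥43200
  ¥98800 × 24% = ¥23712
  → ¥66912

¥66912 > ¥66816, so the standard income tax governs.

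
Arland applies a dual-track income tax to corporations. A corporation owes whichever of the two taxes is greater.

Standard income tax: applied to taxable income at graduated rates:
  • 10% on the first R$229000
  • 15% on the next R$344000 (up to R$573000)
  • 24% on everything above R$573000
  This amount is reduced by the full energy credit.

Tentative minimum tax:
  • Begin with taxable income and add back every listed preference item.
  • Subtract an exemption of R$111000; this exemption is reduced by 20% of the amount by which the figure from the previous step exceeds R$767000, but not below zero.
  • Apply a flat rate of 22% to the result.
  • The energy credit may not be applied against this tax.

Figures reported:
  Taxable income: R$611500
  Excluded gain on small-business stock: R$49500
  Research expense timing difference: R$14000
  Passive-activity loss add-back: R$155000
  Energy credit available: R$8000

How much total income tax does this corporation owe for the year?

Tentative minimum tax:
  Adjusted income: R$611500 + R$49500 + R$14000 + R$155000 = R$830000
  Exemption: R$111000 − 20% × (R$830000 − R$767000) = R$111000 − R$12600 = R$98400
  Base: R$830000 − R$98400 = R$731600
  R$731600 × 22% = R$160952

Standard income tax:
  R$229000 × 10% = R$22900
  R$344000 × 15% = R$51600
  R$38500 × 24% = R$9240
  → R$83740
  Less energy credit R$8000 → R$75740

R$160952 > R$75740, so the tentative minimum tax is the binding amount.

R$160952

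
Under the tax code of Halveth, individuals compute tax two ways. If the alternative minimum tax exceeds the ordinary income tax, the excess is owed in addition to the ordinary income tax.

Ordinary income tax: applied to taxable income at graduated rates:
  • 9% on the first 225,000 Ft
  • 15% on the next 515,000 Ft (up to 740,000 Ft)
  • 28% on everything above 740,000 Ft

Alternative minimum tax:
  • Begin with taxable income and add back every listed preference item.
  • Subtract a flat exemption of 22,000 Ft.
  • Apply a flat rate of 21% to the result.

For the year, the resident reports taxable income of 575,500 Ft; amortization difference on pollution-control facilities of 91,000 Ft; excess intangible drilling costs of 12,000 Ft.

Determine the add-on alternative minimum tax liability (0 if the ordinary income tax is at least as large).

Alternative minimum tax:
  Adjusted income: 575,500 Ft + 91,000 Ft + 12,000 Ft = 678,500 Ft
  Less exemption 22,000 Ft → base 656,500 Ft
  656,500 Ft × 21% = 137,865 Ft

Ordinary income tax:
  225,000 Ft × 9% = 20,250 Ft
  350,500 Ft × 15% = 52,575 Ft
  → 72,825 Ft

Excess of alternative minimum tax over ordinary income tax: 137,865 Ft − 72,825 Ft = 65,040 Ft.

65,040 Ft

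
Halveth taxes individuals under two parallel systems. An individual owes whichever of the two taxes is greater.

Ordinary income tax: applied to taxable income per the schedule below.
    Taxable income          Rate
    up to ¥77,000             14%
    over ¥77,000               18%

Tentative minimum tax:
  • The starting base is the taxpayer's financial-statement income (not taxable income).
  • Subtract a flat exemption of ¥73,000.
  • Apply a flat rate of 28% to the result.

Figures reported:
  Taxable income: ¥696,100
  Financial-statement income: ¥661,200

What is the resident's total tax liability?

¥164,696

Tentative minimum tax:
  Base (financial-statement income): ¥661,200
  Less exemption ¥73,000 → base ¥588,200
  ¥588,200 × 28% = ¥164,696

Ordinary income tax:
  ¥77,000 × 14% = ¥10,780
  ¥619,100 × 18% = ¥111,438
  → ¥122,218

¥164,696 > ¥122,218, so the tentative minimum tax is the binding amount.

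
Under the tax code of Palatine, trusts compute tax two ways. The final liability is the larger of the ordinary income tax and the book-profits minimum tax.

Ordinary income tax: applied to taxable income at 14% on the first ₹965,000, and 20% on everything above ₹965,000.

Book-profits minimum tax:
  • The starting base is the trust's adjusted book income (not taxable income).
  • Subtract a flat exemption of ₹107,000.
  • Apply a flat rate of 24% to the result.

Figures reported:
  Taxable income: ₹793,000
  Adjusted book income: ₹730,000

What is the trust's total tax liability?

₹149,520

Book-profits minimum tax:
  Base (adjusted book income): ₹730,000
  Less exemption ₹107,000 → base ₹623,000
  ₹623,000 × 24% = ₹149,520

Ordinary income tax:
  ₹793,000 × 14% = ₹111,020

₹149,520 > ₹111,020, so the book-profits minimum tax is the binding amount.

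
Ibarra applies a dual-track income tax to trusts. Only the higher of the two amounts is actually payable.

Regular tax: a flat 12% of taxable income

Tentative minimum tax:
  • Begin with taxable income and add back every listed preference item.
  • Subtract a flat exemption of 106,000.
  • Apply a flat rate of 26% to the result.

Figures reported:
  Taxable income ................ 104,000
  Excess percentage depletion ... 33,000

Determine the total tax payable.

12,480

Regular tax:
  104,000 × 12% = 12,480

Tentative minimum tax:
  Adjusted income: 104,000 + 33,000 = 137,000
  Less exemption 106,000 → base 31,000
  31,000 × 26% = 8,060

12,480 > 8,060, so the regular tax governs.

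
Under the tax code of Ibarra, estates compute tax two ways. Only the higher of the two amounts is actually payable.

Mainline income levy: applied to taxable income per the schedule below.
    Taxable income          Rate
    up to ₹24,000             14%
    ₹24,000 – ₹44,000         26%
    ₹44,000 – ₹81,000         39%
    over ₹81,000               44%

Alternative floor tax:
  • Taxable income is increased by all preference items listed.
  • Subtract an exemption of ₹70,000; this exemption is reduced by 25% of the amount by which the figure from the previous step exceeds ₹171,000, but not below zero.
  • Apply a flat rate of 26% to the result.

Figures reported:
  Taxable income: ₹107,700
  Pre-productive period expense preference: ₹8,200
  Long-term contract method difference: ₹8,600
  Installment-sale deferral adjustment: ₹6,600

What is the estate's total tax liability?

₹34,738

Alternative floor tax:
  Adjusted income: ₹107,700 + ₹8,200 + ₹8,600 + ₹6,600 = ₹131,100
  Exemption: ₹131,100 ≤ ₹171,000, so full ₹70,000 applies
  Base: ₹131,100 − ₹70,000 = ₹61,100
  ₹61,100 × 26% = ₹15,886

Mainline income levy:
  ₹24,000 × 14% = ₹3,360
  ₹20,000 × 26% = ₹5,200
  ₹37,000 × 39% = ₹14,430
  ₹26,700 × 44% = ₹11,748
  → ₹34,738

₹34,738 > ₹15,886, so the mainline income levy governs.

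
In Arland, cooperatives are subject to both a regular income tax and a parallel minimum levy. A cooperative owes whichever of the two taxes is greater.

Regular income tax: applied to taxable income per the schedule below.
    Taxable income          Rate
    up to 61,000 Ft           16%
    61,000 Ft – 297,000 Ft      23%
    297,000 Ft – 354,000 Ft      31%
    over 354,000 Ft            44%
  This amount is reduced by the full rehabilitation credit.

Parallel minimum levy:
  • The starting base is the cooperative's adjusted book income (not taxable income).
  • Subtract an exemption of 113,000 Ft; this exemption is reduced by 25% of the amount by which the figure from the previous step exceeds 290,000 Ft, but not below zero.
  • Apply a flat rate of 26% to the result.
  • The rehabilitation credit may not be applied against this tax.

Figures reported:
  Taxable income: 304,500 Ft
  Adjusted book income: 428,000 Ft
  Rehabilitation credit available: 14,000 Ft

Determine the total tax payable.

Regular income tax:
  61,000 Ft × 16% = 9,760 Ft
  236,000 Ft × 23% = 54,280 Ft
  7,500 Ft × 31% = 2,325 Ft
  → 66,365 Ft
  Less rehabilitation credit 14,000 Ft → 52,365 Ft

Parallel minimum levy:
  Base (adjusted book income): 428,000 Ft
  Exemption: 113,000 Ft − 25% × (428,000 Ft − 290,000 Ft) = 113,000 Ft − 34,500 Ft = 78,500 Ft
  Base: 428,000 Ft − 78,500 Ft = 349,500 Ft
  349,500 Ft × 26% = 90,870 Ft

90,870 Ft > 52,365 Ft, so the parallel minimum levy is the binding amount.

90,870 Ft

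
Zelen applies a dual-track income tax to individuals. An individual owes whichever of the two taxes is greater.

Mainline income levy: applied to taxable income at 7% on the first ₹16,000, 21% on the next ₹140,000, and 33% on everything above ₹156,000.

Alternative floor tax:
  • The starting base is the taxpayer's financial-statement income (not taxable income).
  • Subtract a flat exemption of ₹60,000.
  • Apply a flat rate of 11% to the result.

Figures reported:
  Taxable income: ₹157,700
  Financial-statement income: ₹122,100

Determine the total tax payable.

Alternative floor tax:
  Base (financial-statement income): ₹122,100
  Less exemption ₹60,000 → base ₹62,100
  ₹62,100 × 11% = ₹6,831

Mainline income levy:
  ₹16,000 × 7% = ₹1,120
  ₹140,000 × 21% = ₹29,400
  ₹1,700 × 33% = ₹561
  → ₹31,081

₹31,081 > ₹6,831, so the mainline income levy governs.

₹31,081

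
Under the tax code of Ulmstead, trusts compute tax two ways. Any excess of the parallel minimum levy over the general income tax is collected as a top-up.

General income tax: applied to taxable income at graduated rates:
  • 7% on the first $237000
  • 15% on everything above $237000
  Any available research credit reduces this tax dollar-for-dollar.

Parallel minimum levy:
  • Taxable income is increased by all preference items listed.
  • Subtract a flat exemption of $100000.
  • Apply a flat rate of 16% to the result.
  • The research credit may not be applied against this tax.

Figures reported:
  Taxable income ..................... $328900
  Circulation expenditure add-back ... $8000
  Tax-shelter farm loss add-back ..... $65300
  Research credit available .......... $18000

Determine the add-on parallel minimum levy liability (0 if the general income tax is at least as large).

General income tax:
  $237000 × 7% = $16590
  $91900 × 15% = $13785
  → $30375
  Less research credit $18000 → $12375

Parallel minimum levy:
  Adjusted income: $328900 + $8000 + $65300 = $402200
  Less exemption $100000 → base $302200
  $302200 × 16% = $48352

Excess of parallel minimum levy over general income tax: $48352 − $12375 = $35977.

$35977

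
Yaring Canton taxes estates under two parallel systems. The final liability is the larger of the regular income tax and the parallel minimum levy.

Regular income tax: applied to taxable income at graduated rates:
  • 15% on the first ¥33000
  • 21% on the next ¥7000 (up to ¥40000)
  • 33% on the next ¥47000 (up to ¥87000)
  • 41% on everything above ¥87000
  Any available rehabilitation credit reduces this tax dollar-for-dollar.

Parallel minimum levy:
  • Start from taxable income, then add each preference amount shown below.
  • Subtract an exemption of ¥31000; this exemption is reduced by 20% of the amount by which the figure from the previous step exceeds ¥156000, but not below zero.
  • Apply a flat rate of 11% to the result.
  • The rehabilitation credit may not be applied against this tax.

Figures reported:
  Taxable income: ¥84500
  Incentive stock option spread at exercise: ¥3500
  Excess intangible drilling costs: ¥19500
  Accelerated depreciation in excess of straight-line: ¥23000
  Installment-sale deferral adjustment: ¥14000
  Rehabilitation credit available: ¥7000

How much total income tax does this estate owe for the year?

Regular income tax:
  ¥33000 × 15% = ¥4950
  ¥7000 × 21% = ¥1470
  ¥44500 × 33% = ¥14685
  → ¥21105
  Less rehabilitation credit ¥7000 → ¥14105

Parallel minimum levy:
  Adjusted income: ¥84500 + ¥3500 + ¥19500 + ¥23000 + ¥14000 = ¥144500
  Exemption: ¥144500 ≤ ¥156000, so full ¥31000 applies
  Base: ¥144500 − ¥31000 = ¥113500
  ¥113500 × 11% = ¥12485

¥14105 > ¥12485, so the regular income tax governs.

¥14105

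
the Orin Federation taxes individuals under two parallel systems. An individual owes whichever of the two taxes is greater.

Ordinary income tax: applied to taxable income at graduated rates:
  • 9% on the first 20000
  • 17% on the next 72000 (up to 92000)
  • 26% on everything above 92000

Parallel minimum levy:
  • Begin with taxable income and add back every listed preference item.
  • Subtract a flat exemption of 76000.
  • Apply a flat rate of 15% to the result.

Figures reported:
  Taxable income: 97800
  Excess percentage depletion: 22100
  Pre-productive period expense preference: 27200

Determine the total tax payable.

15548

Parallel minimum levy:
  Adjusted income: 97800 + 22100 + 27200 = 147100
  Less exemption 76000 → base 71100
  71100 × 15% = 10665

Ordinary income tax:
  20000 × 9% = 1800
  72000 × 17% = 12240
  5800 × 26% = 1508
  → 15548

15548 > 10665, so the ordinary income tax governs.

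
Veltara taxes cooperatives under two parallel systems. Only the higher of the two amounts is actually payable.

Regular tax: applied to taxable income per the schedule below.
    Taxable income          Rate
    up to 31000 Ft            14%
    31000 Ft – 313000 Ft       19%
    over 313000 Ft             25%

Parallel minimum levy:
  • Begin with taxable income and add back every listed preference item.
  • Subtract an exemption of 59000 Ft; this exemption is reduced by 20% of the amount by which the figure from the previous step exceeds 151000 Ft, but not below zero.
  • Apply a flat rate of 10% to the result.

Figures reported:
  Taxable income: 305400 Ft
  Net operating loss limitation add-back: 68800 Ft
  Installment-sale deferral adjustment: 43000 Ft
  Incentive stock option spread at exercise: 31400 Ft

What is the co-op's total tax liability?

56476 Ft

Regular tax:
  31000 Ft × 14% = 4340 Ft
  274400 Ft × 19% = 52136 Ft
  → 56476 Ft

Parallel minimum levy:
  Adjusted income: 305400 Ft + 68800 Ft + 43000 Ft + 31400 Ft = 448600 Ft
  Exemption: 20% × (448600 Ft − 151000 Ft) = 59520 Ft ≥ 59000 Ft, so the exemption is fully phased out
  Base: 448600 Ft − 0 Ft = 448600 Ft
  448600 Ft × 10% = 44860 Ft

56476 Ft > 44860 Ft, so the regular tax governs.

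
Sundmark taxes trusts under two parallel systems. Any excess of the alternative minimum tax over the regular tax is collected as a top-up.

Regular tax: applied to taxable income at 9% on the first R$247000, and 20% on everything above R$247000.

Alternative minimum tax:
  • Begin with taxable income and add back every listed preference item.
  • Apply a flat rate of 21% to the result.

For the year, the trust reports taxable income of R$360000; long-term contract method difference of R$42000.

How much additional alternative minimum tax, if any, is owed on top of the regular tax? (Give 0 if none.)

R$39590

Regular tax:
  R$247000 × 9% = R$22230
  R$113000 × 20% = R$22600
  → R$44830

Alternative minimum tax:
  Adjusted income: R$360000 + R$42000 = R$402000
  R$402000 × 21% = R$84420

Excess of alternative minimum tax over regular tax: R$84420 − R$44830 = R$39590.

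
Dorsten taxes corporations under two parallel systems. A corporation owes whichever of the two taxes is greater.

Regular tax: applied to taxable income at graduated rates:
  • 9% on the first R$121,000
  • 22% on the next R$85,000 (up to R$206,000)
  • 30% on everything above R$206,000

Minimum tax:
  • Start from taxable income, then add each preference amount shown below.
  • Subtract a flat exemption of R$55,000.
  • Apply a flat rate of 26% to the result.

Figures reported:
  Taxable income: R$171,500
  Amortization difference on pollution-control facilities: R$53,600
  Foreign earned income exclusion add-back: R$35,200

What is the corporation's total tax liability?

Minimum tax:
  Adjusted income: R$171,500 + R$53,600 + R$35,200 = R$260,300
  Less exemption R$55,000 → base R$205,300
  R$205,300 × 26% = R$53,378

Regular tax:
  R$121,000 × 9% = R$10,890
  R$50,500 × 22% = R$11,110
  → R$22,000

R$53,378 > R$22,000, so the minimum tax is the binding amount.

R$53,378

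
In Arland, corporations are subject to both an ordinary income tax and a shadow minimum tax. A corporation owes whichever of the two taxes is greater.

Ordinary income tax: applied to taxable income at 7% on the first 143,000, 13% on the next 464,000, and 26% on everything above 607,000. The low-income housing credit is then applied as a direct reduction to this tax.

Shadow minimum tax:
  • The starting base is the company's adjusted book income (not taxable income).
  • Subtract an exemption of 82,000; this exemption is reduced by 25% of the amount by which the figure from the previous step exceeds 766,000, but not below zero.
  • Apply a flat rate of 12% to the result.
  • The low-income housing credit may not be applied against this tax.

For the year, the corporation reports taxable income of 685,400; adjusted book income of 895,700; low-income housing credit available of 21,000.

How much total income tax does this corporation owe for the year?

101,535

Shadow minimum tax:
  Base (adjusted book income): 895,700
  Exemption: 82,000 − 25% × (895,700 − 766,000) = 82,000 − 32,425 = 49,575
  Base: 895,700 − 49,575 = 846,125
  846,125 × 12% = 101,535

Ordinary income tax:
  143,000 × 7% = 10,010
  464,000 × 13% = 60,320
  78,400 × 26% = 20,384
  → 90,714
  Less low-income housing credit 21,000 → 69,714

101,535 > 69,714, so the shadow minimum tax is the binding amount.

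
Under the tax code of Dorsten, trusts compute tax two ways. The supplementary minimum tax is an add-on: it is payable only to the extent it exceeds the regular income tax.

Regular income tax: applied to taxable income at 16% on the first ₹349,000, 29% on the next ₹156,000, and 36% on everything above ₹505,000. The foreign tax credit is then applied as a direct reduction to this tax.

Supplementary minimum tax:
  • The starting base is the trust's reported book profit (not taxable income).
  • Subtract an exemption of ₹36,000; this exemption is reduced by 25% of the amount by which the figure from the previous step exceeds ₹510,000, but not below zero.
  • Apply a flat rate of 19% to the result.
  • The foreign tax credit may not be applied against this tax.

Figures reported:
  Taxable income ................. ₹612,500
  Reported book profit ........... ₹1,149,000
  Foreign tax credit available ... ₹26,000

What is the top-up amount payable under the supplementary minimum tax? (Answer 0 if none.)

Regular income tax:
  ₹349,000 × 16% = ₹55,840
  ₹156,000 × 29% = ₹45,240
  ₹107,500 × 36% = ₹38,700
  → ₹139,780
  Less foreign tax credit ₹26,000 → ₹113,780

Supplementary minimum tax:
  Base (reported book profit): ₹1,149,000
  Exemption: 25% × (₹1,149,000 − ₹510,000) = ₹159,750 ≥ ₹36,000, so the exemption is fully phased out
  Base: ₹1,149,000 − ₹0 = ₹1,149,000
  ₹1,149,000 × 19% = ₹218,310

Excess of supplementary minimum tax over regular income tax: ₹218,310 − ₹113,780 = ₹104,530.

₹104,530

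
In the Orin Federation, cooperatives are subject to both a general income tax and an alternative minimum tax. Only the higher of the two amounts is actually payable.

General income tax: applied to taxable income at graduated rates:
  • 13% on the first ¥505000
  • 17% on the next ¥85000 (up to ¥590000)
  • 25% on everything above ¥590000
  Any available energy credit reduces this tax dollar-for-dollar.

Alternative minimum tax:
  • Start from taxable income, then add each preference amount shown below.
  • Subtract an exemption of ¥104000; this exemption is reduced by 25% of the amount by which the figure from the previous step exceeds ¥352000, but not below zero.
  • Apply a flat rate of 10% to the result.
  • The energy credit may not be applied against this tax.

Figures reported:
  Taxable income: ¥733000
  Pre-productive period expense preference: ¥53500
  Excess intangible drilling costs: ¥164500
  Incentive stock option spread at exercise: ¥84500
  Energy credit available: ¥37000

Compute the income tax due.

¥103550

Alternative minimum tax:
  Adjusted income: ¥733000 + ¥53500 + ¥164500 + ¥84500 = ¥1035500
  Exemption: 25% × (¥1035500 − ¥352000) = ¥170875 ≥ ¥104000, so the exemption is fully phased out
  Base: ¥1035500 − ¥0 = ¥1035500
  ¥1035500 × 10% = ¥103550

General income tax:
  ¥505000 × 13% = ¥65650
  ¥85000 × 17% = ¥14450
  ¥143000 × 25% = ¥35750
  → ¥115850
  Less energy credit ¥37000 → ¥78850

¥103550 > ¥78850, so the alternative minimum tax is the binding amount.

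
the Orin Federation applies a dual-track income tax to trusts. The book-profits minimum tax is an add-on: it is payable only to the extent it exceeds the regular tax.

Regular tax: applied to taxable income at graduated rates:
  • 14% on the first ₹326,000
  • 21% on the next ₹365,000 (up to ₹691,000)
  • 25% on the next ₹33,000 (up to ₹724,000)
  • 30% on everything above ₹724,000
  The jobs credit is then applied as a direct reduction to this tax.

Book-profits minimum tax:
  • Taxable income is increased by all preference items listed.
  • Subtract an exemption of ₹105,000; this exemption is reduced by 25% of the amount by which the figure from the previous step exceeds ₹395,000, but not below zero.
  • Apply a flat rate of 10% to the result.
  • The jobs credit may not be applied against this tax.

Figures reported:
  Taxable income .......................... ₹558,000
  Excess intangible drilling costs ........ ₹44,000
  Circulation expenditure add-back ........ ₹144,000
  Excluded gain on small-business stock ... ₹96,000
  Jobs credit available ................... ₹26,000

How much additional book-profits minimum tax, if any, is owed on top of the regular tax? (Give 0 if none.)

Book-profits minimum tax:
  Adjusted income: ₹558,000 + ₹44,000 + ₹144,000 + ₹96,000 = ₹842,000
  Exemption: 25% × (₹842,000 − ₹395,000) = ₹111,750 ≥ ₹105,000, so the exemption is fully phased out
  Base: ₹842,000 − ₹0 = ₹842,000
  ₹842,000 × 10% = ₹84,200

Regular tax:
  ₹326,000 × 14% = ₹45,640
  ₹232,000 × 21% = ₹48,720
  → ₹94,360
  Less jobs credit ₹26,000 → ₹68,360

Excess of book-profits minimum tax over regular tax: ₹84,200 − ₹68,360 = ₹15,840.

₹15,840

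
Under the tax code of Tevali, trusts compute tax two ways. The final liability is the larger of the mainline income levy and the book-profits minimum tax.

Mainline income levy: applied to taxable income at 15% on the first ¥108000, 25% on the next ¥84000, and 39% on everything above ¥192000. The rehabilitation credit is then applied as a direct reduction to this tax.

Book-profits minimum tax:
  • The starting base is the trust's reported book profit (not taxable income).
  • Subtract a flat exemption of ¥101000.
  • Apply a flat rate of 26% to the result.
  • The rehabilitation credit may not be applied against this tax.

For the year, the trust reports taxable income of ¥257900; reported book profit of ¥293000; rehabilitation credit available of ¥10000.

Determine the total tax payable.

¥52901

Book-profits minimum tax:
  Base (reported book profit): ¥293000
  Less exemption ¥101000 → base ¥192000
  ¥192000 × 26% = ¥49920

Mainline income levy:
  ¥108000 × 15% = ¥16200
  ¥84000 × 25% = ¥21000
  ¥65900 × 39% = ¥25701
  → ¥62901
  Less rehabilitation credit ¥10000 → ¥52901

¥52901 > ¥49920, so the mainline income levy governs.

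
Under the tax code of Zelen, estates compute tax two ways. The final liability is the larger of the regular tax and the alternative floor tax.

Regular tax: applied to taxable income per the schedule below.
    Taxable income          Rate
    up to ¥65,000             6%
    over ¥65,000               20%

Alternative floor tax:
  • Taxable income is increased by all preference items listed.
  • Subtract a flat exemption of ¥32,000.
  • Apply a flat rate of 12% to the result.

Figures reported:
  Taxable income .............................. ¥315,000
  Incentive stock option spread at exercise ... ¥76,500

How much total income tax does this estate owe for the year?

¥53,900

Regular tax:
  ¥65,000 × 6% = ¥3,900
  ¥250,000 × 20% = ¥50,000
  → ¥53,900

Alternative floor tax:
  Adjusted income: ¥315,000 + ¥76,500 = ¥391,500
  Less exemption ¥32,000 → base ¥359,500
  ¥359,500 × 12% = ¥43,140

¥53,900 > ¥43,140, so the regular tax governs.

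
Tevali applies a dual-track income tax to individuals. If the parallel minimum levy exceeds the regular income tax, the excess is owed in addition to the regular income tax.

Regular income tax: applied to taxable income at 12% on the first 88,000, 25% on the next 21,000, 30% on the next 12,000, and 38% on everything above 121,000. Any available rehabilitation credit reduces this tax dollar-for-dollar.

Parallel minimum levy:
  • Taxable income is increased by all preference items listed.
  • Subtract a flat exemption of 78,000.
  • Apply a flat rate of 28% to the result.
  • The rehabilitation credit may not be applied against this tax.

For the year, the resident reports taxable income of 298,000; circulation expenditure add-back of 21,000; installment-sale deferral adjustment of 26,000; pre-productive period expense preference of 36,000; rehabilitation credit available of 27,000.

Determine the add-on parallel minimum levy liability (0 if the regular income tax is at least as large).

Regular income tax:
  88,000 × 12% = 10,560
  21,000 × 25% = 5,250
  12,000 × 30% = 3,600
  177,000 × 38% = 67,260
  → 86,670
  Less rehabilitation credit 27,000 → 59,670

Parallel minimum levy:
  Adjusted income: 298,000 + 21,000 + 26,000 + 36,000 = 381,000
  Less exemption 78,000 → base 303,000
  303,000 × 28% = 84,840

Excess of parallel minimum levy over regular income tax: 84,840 − 59,670 = 25,170.

25,170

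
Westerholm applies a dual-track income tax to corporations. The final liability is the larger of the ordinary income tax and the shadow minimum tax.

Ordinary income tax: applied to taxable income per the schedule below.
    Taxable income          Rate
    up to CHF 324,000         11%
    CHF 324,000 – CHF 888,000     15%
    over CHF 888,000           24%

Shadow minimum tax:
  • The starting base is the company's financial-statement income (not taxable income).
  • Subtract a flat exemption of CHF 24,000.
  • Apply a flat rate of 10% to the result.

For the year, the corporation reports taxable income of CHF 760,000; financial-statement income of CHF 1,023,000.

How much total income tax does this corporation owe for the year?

Shadow minimum tax:
  Base (financial-statement income): CHF 1,023,000
  Less exemption CHF 24,000 → base CHF 999,000
  CHF 999,000 × 10% = CHF 99,900

Ordinary income tax:
  CHF 324,000 × 11% = CHF 35,640
  CHF 436,000 × 15% = CHF 65,400
  → CHF 101,040

CHF 101,040 > CHF 99,900, so the ordinary income tax governs.

CHF 101,040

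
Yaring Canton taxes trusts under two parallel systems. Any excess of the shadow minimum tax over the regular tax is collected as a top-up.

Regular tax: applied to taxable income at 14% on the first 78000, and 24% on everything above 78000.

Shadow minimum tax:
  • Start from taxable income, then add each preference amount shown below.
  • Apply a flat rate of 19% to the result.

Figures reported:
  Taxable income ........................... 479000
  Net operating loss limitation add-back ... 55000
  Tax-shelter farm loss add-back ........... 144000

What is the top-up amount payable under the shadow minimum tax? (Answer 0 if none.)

Shadow minimum tax:
  Adjusted income: 479000 + 55000 + 144000 = 678000
  678000 × 19% = 128820

Regular tax:
  78000 × 14% = 10920
  401000 × 24% = 96240
  → 107160

Excess of shadow minimum tax over regular tax: 128820 − 107160 = 21660.

21660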